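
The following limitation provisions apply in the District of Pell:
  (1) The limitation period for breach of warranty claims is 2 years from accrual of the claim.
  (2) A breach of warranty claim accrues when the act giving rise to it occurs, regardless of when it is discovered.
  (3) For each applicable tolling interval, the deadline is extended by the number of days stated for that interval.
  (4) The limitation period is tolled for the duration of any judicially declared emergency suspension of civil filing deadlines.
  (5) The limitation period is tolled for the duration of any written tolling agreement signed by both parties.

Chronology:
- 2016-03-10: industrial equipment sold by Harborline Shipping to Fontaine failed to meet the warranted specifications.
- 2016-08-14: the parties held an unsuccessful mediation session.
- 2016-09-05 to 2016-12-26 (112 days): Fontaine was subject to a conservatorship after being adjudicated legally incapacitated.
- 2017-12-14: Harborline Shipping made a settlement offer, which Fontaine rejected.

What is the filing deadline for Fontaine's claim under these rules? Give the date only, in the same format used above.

2018-03-10

The limitation period began to run on 2016-03-10.
Adding the 2 years base period to 2016-03-10 gives a deadline of 2018-03-10, before any tolling.
No stated provision tolls the period for the plaintiff's incapacity, so the interval from 2016-09-05 to 2016-12-26 has no effect on the deadline.
Nothing else in the chronology tolls or restarts the period.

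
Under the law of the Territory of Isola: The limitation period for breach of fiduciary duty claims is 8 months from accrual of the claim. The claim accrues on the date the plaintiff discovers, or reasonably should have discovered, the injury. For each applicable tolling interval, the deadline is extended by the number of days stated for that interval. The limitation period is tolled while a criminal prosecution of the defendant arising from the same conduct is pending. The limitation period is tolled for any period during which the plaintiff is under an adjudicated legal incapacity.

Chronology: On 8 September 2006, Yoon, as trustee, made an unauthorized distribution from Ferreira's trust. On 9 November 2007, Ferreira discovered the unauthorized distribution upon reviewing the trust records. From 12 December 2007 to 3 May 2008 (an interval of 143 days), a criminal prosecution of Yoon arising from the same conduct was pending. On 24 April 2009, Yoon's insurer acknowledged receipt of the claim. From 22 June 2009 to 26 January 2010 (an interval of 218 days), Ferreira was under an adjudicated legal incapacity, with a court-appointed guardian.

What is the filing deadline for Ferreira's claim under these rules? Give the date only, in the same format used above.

Accrual is tied to discovery, so the period began on 9 November 2007 rather than on 8 September 2006 when the act occurred.
Adding the 8 months base period to 9 November 2007 gives a deadline of 9 July 2008, before any tolling.
The pending criminal prosecution from 12 December 2007 to 3 May 2008 tolled the period for 143 days, extending the deadline to 29 November 2008.
The plaintiff's legal incapacity starting 22 June 2009 came too late — the period had run on 29 November 2008 — and so does not extend the deadline.
Nothing else in the chronology tolls or restarts the period.

29 November 2008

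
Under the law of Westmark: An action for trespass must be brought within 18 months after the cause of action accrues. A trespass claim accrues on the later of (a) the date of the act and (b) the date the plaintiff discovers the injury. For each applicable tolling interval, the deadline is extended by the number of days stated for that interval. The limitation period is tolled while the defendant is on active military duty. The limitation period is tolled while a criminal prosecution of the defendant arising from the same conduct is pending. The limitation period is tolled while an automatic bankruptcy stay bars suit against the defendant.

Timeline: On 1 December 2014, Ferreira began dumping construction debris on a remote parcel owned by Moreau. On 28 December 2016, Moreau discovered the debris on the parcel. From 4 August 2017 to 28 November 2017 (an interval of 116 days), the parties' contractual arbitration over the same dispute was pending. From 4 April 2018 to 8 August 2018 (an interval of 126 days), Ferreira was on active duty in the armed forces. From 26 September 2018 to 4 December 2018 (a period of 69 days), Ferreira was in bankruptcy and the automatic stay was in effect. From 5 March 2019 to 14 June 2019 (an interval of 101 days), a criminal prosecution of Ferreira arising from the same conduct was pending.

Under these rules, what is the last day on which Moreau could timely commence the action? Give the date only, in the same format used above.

Because discovery on 28 December 2016 post-dates the 1 December 2014 act, accrual under the later-of rule falls on 28 December 2016.
The untolled deadline — 18 months after 28 December 2016 — is 28 June 2018.
Because the defendant's active military service ran from 4 April 2018 to 8 August 2018, the deadline is extended by 126 days to 1 November 2018.
Because the automatic bankruptcy stay ran from 26 September 2018 to 4 December 2018, the deadline is extended by 69 days to 9 January 2019.
By the time the pending criminal prosecution began on 5 March 2019, the limitation period had already expired on 9 January 2019; that interval cannot revive it.
The pending related arbitration from 4 August 2017 to 28 November 2017 does not toll the period, because no stated rule makes a pending arbitration a tolling event.

9 January 2019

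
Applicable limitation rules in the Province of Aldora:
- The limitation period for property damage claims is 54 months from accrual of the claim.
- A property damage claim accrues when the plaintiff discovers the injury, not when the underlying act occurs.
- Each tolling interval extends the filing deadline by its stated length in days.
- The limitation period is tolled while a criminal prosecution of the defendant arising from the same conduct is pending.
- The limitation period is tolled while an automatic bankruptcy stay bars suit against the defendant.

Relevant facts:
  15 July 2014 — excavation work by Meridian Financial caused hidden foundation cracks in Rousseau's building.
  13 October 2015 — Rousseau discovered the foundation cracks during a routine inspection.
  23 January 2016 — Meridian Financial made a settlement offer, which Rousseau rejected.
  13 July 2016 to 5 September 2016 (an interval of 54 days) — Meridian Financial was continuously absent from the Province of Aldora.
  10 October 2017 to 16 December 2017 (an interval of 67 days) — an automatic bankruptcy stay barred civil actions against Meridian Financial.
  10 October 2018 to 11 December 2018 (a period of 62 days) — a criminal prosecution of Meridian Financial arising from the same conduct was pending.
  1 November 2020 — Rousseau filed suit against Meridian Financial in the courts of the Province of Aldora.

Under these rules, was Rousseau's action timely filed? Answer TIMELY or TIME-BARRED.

Accrual is tied to discovery, so the period began on 13 October 2015 rather than on 15 July 2014 when the act occurred.
54 months from 13 October 2015 is 13 April 2020.
The automatic bankruptcy stay from 10 October 2017 to 16 December 2017 tolled the period for 67 days, extending the deadline to 19 June 2020.
Because the pending criminal prosecution ran from 10 October 2018 to 11 December 2018, the deadline is extended by 62 days to 20 August 2020.
The defendant's absence from the jurisdiction from 13 July 2016 to 5 September 2016 does not toll the period, because no stated rule makes the defendant's absence a tolling event.
Nothing else in the chronology tolls or restarts the period.
Rousseau filed on 1 November 2020, after the 20 August 2020 deadline, so the action is time-barred.

TIME-BARRED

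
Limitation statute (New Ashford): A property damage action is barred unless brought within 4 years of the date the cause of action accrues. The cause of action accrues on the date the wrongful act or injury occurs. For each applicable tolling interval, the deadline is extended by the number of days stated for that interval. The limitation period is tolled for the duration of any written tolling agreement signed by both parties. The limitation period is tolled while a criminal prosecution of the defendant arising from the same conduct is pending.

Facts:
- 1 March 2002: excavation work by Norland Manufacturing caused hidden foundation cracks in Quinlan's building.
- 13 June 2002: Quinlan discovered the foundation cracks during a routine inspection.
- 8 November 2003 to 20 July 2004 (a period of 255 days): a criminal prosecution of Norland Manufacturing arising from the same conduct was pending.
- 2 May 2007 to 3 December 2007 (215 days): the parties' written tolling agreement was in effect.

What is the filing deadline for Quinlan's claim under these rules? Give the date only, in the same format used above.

Because the rule ties accrual to occurrence, the claim accrued on 1 March 2002, not on the 13 June 2002 discovery date.
The untolled deadline — 4 years after 1 March 2002 — is 1 March 2006.
Because the pending criminal prosecution ran from 8 November 2003 to 20 July 2004, the deadline is extended by 255 days to 11 November 2006.
By the time the written tolling agreement began on 2 May 2007, the limitation period had already expired on 11 November 2006; that interval cannot revive it.

11 November 2006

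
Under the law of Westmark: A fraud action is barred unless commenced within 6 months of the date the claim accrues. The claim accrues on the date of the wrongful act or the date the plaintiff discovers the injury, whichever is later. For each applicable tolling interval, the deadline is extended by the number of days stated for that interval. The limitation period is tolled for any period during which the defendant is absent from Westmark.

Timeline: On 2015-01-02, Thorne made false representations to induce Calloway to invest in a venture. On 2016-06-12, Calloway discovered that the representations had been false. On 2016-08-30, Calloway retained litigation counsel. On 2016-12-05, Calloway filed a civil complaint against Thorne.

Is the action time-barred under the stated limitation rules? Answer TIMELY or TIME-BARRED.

Because discovery on 2016-06-12 post-dates the 2015-01-02 act, accrual under the later-of rule falls on 2016-06-12.
The untolled deadline — 6 months after 2016-06-12 — is 2016-12-12.
None of the other events listed affects the running of the period under the stated rules.
The 2016-12-05 filing precedes the 2016-12-12 deadline; the claim is timely.

TIMELY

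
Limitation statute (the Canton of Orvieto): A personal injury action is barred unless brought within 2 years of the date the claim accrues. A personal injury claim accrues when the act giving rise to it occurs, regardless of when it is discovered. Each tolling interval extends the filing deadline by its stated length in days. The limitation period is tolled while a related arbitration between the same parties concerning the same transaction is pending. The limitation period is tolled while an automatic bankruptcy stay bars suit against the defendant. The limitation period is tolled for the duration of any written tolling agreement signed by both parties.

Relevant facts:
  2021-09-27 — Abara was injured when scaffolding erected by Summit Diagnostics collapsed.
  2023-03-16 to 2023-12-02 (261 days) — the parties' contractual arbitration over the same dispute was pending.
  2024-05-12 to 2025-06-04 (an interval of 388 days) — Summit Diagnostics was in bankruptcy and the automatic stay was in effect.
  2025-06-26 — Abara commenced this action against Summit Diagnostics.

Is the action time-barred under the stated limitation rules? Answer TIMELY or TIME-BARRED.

The claim accrued on 2021-09-27, when the wrongful act occurred.
Adding the 2 years base period to 2021-09-27 gives a deadline of 2023-09-27, before any tolling.
The pending related arbitration from 2023-03-16 to 2023-12-02 tolled the period for 261 days, extending the deadline to 2024-06-14.
The period was tolled for 388 days by the automatic bankruptcy stay (2024-05-12 to 2025-06-04), pushing the deadline to 2025-07-07.
Filing on 2025-06-26 beat the 2025-07-07 deadline — the action is timely.

TIMELY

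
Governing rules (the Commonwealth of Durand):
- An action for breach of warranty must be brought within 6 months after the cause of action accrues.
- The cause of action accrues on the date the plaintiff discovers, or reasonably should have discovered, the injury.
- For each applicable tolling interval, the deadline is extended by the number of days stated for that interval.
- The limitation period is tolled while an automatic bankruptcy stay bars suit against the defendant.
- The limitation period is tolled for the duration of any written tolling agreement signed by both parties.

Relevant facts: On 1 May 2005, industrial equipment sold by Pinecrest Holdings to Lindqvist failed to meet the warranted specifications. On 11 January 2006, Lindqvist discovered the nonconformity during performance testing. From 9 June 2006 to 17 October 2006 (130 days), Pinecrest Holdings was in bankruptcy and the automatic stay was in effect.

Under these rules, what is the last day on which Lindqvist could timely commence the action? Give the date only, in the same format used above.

18 November 2006

The claim did not accrue until Lindqvist discovered the injury on 11 January 2006; the 1 May 2005 act date does not start the clock under the stated rule.
The untolled deadline — 6 months after 11 January 2006 — is 11 July 2006.
Because the automatic bankruptcy stay ran from 9 June 2006 to 17 October 2006, the deadline is extended by 130 days to 18 November 2006.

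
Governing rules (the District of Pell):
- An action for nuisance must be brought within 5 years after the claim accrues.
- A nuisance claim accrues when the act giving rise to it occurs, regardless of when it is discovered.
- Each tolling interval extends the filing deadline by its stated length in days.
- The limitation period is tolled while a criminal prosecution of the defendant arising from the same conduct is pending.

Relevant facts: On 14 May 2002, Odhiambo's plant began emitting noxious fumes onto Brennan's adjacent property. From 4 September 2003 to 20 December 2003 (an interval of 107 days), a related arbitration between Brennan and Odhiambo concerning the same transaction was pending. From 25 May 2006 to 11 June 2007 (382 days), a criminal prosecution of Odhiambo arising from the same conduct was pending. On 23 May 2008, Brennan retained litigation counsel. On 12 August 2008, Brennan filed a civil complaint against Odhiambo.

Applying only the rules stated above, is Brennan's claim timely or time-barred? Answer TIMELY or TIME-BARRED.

The claim accrued on 14 May 2002, when the wrongful act occurred.
Adding the 5 years base period to 14 May 2002 gives a deadline of 14 May 2007, before any tolling.
Because the pending criminal prosecution ran from 25 May 2006 to 11 June 2007, the deadline is extended by 382 days to 30 May 2008.
The pending related arbitration from 4 September 2003 to 20 December 2003 does not toll the period, because no stated rule makes a pending arbitration a tolling event.
None of the other events listed affects the running of the period under the stated rules.
Filing on 12 August 2008 missed the 30 May 2008 deadline — the action is time-barred.

TIME-BARRED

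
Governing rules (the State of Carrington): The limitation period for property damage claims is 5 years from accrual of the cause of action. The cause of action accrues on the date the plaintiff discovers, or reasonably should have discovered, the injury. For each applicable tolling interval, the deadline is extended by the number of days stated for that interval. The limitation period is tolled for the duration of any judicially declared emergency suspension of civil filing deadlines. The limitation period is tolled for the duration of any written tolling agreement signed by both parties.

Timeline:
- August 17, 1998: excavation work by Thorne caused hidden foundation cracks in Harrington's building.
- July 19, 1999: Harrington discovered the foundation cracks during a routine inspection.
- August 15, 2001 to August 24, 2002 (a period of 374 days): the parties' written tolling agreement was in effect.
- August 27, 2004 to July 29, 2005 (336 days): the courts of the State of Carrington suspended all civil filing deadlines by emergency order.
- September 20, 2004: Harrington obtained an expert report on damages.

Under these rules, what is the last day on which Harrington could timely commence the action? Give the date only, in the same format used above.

Accrual is tied to discovery, so the period began on July 19, 1999 rather than on August 17, 1998 when the act occurred.
The untolled deadline — 5 years after July 19, 1999 — is July 19, 2004.
Because the written tolling agreement ran from August 15, 2001 to August 24, 2002, the deadline is extended by 374 days to July 28, 2005.
Because the emergency suspension of filing deadlines ran from August 27, 2004 to July 29, 2005, the deadline is extended by 336 days to June 29, 2006.
The other events in the timeline have no effect on the limitation period under the stated rules.

June 29, 2006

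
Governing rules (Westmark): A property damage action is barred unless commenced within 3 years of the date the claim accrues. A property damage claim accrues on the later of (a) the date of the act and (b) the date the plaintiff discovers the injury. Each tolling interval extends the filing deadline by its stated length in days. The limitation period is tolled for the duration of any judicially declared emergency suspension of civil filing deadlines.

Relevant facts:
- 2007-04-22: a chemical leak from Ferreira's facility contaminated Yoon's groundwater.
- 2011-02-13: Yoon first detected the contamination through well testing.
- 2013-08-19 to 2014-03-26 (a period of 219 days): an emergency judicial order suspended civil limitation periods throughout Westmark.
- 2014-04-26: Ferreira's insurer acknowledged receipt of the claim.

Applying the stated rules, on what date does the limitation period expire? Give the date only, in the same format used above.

Because discovery on 2011-02-13 post-dates the 2007-04-22 act, accrual under the later-of rule falls on 2011-02-13.
3 years from 2011-02-13 is 2014-02-13.
The emergency suspension of filing deadlines from 2013-08-19 to 2014-03-26 tolled the period for 219 days, extending the deadline to 2014-09-20.
Nothing else in the chronology tolls or restarts the period.

2014-09-20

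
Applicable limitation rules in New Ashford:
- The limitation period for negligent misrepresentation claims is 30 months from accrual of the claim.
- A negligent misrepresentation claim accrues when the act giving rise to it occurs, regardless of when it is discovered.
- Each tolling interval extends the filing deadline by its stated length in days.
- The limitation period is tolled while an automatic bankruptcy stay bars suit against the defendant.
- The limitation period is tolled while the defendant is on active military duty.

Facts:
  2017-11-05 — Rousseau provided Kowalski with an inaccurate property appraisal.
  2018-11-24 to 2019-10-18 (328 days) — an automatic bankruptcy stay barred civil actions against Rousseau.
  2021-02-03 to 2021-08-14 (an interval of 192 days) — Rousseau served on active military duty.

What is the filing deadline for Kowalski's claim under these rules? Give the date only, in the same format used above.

The limitation period began to run on 2017-11-05.
Adding the 30 months base period to 2017-11-05 gives a deadline of 2020-05-05, before any tolling.
The automatic bankruptcy stay from 2018-11-24 to 2019-10-18 tolled the period for 328 days, extending the deadline to 2021-03-29.
Because the defendant's active military service ran from 2021-02-03 to 2021-08-14, the deadline is extended by 192 days to 2021-10-07.

2021-10-07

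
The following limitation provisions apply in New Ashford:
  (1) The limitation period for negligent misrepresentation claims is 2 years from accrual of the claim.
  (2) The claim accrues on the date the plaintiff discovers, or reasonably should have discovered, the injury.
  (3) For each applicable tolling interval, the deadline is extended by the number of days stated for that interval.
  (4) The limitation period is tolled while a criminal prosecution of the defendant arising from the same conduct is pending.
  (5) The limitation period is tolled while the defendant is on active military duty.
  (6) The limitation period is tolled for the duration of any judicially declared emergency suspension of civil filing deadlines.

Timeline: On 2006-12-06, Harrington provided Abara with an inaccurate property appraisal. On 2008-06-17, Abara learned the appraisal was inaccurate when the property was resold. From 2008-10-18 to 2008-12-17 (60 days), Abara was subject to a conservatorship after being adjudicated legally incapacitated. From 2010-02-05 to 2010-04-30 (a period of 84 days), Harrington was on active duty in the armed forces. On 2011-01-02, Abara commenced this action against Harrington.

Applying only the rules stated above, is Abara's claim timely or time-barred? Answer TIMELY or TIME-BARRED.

Under the discovery rule, the claim accrued on 2008-06-17, when Abara discovered the injury — not on the 2006-12-06 date of the underlying act.
2 years from 2008-06-17 is 2010-06-17.
Because the defendant's active military service ran from 2010-02-05 to 2010-04-30, the deadline is extended by 84 days to 2010-09-09.
No stated provision tolls the period for the plaintiff's incapacity, so the interval from 2008-10-18 to 2008-12-17 has no effect on the deadline.
The 2011-01-02 filing falls after the 2010-09-09 deadline; the claim is time-barred.

TIME-BARRED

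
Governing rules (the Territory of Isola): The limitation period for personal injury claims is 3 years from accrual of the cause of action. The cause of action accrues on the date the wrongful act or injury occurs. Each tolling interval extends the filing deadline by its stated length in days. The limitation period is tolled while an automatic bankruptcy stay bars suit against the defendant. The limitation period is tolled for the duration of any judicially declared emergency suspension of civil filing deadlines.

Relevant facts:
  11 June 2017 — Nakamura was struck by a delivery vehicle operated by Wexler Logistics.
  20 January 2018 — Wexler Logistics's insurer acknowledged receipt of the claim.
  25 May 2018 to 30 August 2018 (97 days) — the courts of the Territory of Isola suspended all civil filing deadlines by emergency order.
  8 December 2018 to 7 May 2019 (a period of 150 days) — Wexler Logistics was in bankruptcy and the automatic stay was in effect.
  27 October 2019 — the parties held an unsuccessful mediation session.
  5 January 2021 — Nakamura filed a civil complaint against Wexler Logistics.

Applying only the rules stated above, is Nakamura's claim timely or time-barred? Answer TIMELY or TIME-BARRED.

TIMELY

The cause of action accrued on 11 June 2017, the date of the act.
3 years from 11 June 2017 is 11 June 2020.
The emergency suspension of filing deadlines from 25 May 2018 to 30 August 2018 tolled the period for 97 days, extending the deadline to 16 September 2020.
Because the automatic bankruptcy stay ran from 8 December 2018 to 7 May 2019, the deadline is extended by 150 days to 13 February 2021.
None of the other events listed affects the running of the period under the stated rules.
The 5 January 2021 filing precedes the 13 February 2021 deadline; the claim is timely.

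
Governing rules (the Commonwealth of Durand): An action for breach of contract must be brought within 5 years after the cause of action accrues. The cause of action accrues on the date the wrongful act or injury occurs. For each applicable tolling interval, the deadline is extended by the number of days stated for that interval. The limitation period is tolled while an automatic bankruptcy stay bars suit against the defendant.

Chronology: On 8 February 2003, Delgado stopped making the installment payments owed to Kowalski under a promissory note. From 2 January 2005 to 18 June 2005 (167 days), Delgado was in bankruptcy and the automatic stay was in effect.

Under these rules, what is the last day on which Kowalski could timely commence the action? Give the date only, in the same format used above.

24 July 2008

The limitation period began to run on 8 February 2003.
Adding the 5 years base period to 8 February 2003 gives a deadline of 8 February 2008, before any tolling.
The automatic bankruptcy stay from 2 January 2005 to 18 June 2005 tolled the period for 167 days, extending the deadline to 24 July 2008.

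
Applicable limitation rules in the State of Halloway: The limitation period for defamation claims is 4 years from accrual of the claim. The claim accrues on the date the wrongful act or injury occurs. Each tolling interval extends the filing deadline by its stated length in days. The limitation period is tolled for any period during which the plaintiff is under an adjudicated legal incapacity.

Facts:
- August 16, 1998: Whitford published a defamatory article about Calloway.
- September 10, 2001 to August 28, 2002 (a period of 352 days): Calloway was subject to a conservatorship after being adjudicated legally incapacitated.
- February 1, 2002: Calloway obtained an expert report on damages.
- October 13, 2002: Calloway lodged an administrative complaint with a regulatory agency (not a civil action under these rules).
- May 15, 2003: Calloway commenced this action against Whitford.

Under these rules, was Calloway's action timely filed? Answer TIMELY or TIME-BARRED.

The claim accrued on August 16, 1998, the date of the act.
The untolled deadline — 4 years after August 16, 1998 — is August 16, 2002.
Because the plaintiff's legal incapacity ran from September 10, 2001 to August 28, 2002, the deadline is extended by 352 days to August 3, 2003.
Nothing else in the chronology tolls or restarts the period.
Filing on May 15, 2003 beat the August 3, 2003 deadline — the action is timely.

TIMELY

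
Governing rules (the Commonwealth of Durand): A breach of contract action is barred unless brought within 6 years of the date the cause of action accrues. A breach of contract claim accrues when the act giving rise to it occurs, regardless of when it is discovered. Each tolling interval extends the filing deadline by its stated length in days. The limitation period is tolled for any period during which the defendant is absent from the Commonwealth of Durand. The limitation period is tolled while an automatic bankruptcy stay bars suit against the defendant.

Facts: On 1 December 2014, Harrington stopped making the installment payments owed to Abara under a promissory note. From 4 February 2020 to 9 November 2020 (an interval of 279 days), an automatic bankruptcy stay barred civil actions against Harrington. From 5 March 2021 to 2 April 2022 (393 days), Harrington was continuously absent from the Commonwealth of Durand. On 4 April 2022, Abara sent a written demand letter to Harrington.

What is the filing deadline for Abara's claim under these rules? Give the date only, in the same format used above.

The claim accrued on 1 December 2014, when the wrongful act occurred.
6 years from 1 December 2014 is 1 December 2020.
Because the automatic bankruptcy stay ran from 4 February 2020 to 9 November 2020, the deadline is extended by 279 days to 6 September 2021.
Because the defendant's absence from the jurisdiction ran from 5 March 2021 to 2 April 2022, the deadline is extended by 393 days to 4 October 2022.
None of the other events listed affects the running of the period under the stated rules.

4 October 2022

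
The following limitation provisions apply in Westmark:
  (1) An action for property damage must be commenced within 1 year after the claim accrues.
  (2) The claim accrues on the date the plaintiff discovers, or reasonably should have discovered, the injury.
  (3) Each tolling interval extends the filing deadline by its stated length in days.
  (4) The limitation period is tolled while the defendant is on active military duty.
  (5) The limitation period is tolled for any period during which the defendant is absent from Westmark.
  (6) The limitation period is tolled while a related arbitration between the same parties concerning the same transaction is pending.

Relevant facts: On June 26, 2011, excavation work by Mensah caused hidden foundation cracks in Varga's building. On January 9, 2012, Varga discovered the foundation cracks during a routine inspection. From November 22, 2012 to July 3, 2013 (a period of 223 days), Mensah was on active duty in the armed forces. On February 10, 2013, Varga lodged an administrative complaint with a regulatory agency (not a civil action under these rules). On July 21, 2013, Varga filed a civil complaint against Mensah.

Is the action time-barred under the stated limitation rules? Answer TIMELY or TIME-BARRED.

TIMELY

The claim did not accrue until Varga discovered the injury on January 9, 2012; the June 26, 2011 act date does not start the clock under the stated rule.
1 year from January 9, 2012 is January 9, 2013.
The defendant's active military service from November 22, 2012 to July 3, 2013 tolled the period for 223 days, extending the deadline to August 20, 2013.
None of the other events listed affects the running of the period under the stated rules.
The July 21, 2013 filing precedes the August 20, 2013 deadline; the claim is timely.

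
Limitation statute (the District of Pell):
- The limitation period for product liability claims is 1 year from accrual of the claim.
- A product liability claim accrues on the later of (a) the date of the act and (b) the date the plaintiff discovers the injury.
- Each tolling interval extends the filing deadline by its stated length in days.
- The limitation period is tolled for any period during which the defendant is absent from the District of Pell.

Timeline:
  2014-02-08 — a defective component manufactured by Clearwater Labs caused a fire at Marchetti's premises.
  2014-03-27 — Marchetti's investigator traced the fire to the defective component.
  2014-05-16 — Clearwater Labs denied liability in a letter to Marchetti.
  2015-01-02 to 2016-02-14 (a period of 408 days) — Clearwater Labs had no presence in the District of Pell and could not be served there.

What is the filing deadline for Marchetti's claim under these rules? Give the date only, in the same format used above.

Taking the later of the act (2014-02-08) and discovery (2014-03-27), the claim accrued on 2014-03-27.
Adding the 1 year base period to 2014-03-27 gives a deadline of 2015-03-27, before any tolling.
The period was tolled for 408 days by the defendant's absence from the jurisdiction (2015-01-02 to 2016-02-14), pushing the deadline to 2016-05-08.
None of the other events listed affects the running of the period under the stated rules.

2016-05-08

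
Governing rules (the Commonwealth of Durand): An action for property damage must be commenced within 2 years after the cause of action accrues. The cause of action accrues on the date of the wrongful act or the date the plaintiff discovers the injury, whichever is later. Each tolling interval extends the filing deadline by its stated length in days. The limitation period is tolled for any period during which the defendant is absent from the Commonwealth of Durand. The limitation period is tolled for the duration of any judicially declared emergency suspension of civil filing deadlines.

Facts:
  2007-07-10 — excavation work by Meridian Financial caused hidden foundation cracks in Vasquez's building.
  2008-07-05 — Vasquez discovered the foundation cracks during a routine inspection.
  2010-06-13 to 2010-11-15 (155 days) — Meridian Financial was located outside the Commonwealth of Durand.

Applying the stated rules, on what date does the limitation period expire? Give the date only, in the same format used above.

The claim accrued on 2008-07-05 — the later of the 2007-07-10 act and the 2008-07-05 discovery.
The untolled deadline — 2 years after 2008-07-05 — is 2010-07-05.
Because the defendant's absence from the jurisdiction ran from 2010-06-13 to 2010-11-15, the deadline is extended by 155 days to 2010-12-07.

2010-12-07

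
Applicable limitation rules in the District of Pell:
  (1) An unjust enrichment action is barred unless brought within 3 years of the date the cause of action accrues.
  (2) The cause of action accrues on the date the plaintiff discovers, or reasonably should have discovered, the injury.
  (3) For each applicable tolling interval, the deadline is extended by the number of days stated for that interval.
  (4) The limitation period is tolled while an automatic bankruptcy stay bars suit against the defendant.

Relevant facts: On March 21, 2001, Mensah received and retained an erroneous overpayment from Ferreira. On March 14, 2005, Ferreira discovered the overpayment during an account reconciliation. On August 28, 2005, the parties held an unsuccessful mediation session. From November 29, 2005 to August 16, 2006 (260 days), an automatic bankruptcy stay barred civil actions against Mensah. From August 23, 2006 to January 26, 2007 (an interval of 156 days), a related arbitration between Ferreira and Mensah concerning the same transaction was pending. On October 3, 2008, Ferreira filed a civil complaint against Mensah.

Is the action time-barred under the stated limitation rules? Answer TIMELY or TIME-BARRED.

Accrual is tied to discovery, so the period began on March 14, 2005 rather than on March 21, 2001 when the act occurred.
Adding the 3 years base period to March 14, 2005 gives a deadline of March 14, 2008, before any tolling.
Because the automatic bankruptcy stay ran from November 29, 2005 to August 16, 2006, the deadline is extended by 260 days to November 29, 2008.
No stated provision tolls the period for a pending arbitration, so the interval from August 23, 2006 to January 26, 2007 has no effect on the deadline.
The other events in the timeline have no effect on the limitation period under the stated rules.
The October 3, 2008 filing precedes the November 29, 2008 deadline; the claim is timely.

TIMELY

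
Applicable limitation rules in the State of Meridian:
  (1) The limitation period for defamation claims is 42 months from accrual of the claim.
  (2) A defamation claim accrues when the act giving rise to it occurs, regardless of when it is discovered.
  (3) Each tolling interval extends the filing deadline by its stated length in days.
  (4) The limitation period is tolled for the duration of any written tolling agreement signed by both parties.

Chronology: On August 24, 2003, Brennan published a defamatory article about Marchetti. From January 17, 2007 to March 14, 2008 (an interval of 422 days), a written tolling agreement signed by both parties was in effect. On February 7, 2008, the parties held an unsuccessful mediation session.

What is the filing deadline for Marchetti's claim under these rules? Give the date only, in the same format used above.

April 21, 2008

The claim accrued on August 24, 2003, when the wrongful act occurred.
42 months from August 24, 2003 is February 24, 2007.
The written tolling agreement from January 17, 2007 to March 14, 2008 tolled the period for 422 days, extending the deadline to April 21, 2008.
None of the other events listed affects the running of the period under the stated rules.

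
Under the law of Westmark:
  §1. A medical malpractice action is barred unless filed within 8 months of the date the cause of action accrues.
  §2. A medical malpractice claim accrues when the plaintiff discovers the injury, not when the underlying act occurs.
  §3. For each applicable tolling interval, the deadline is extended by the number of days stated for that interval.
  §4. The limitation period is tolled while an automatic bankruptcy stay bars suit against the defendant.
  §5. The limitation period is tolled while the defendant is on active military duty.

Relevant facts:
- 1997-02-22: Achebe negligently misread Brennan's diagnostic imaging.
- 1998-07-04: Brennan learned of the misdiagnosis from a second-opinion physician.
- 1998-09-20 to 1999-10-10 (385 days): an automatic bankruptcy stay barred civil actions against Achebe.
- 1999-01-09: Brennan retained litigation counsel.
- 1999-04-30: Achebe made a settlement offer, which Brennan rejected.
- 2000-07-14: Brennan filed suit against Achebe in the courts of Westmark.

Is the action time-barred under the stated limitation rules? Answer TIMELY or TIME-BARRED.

Under the discovery rule, the claim accrued on 1998-07-04, when Brennan discovered the injury — not on the 1997-02-22 date of the underlying act.
8 months from 1998-07-04 is 1999-03-04.
Because the automatic bankruptcy stay ran from 1998-09-20 to 1999-10-10, the deadline is extended by 385 days to 2000-03-23.
The other events in the timeline have no effect on the limitation period under the stated rules.
The 2000-07-14 filing falls after the 2000-03-23 deadline; the claim is time-barred.

TIME-BARRED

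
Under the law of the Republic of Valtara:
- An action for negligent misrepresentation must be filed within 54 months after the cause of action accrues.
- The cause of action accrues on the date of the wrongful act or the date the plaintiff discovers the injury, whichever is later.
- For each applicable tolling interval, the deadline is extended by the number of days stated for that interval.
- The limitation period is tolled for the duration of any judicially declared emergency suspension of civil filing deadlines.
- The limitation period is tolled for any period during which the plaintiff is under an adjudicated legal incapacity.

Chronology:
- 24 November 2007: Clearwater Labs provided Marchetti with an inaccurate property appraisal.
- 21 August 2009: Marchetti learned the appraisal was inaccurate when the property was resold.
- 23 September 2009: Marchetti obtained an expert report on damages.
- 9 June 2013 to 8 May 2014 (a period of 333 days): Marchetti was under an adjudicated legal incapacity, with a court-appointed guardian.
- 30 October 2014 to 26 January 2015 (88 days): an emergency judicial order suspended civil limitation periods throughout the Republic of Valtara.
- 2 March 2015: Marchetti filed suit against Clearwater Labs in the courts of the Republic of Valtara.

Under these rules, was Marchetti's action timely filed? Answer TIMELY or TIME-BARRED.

TIMELY

Taking the later of the act (24 November 2007) and discovery (21 August 2009), the claim accrued on 21 August 2009.
54 months from 21 August 2009 is 21 February 2014.
The plaintiff's legal incapacity from 9 June 2013 to 8 May 2014 tolled the period for 333 days, extending the deadline to 20 January 2015.
The period was tolled for 88 days by the emergency suspension of filing deadlines (30 October 2014 to 26 January 2015), pushing the deadline to 18 April 2015.
Nothing else in the chronology tolls or restarts the period.
The 2 March 2015 filing precedes the 18 April 2015 deadline; the claim is timely.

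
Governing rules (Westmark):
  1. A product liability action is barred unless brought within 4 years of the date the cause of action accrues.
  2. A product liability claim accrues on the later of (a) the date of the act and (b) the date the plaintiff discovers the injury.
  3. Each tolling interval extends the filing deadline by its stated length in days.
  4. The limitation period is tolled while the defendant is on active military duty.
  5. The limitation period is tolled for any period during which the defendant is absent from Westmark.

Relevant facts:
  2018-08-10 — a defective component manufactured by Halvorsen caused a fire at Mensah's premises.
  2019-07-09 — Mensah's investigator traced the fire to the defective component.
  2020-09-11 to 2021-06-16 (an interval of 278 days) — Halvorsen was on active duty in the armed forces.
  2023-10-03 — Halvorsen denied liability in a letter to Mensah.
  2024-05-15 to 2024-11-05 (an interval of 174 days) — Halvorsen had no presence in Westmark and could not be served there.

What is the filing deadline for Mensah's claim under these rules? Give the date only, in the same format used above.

2024-04-12

Because discovery on 2019-07-09 post-dates the 2018-08-10 act, accrual under the later-of rule falls on 2019-07-09.
4 years from 2019-07-09 is 2023-07-09.
The period was tolled for 278 days by the defendant's active military service (2020-09-11 to 2021-06-16), pushing the deadline to 2024-04-12.
The defendant's absence from the jurisdiction from 2024-05-15 to 2024-11-05 began after the period had already run on 2024-04-12, so it has no tolling effect.
Nothing else in the chronology tolls or restarts the period.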